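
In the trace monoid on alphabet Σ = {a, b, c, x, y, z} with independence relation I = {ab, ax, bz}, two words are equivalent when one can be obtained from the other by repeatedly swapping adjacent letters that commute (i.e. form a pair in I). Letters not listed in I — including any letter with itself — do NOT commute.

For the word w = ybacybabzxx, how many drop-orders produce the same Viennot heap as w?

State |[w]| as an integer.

12

drop 0:y onto floor
drop 1:b onto {0:y}
drop 2:a onto {0:y}
drop 3:c onto {1:b, 2:a}
drop 4:y onto {3:c}
drop 5:b onto {4:y}
drop 6:a onto {4:y}
drop 7:b onto {5:b}
drop 8:z onto {6:a}
drop 9:x onto {7:b, 8:z}
drop 10:x onto {9:x}
ground layer = {0:y}
drop-orders for the pieces not yet dropped (sum over which currently-grounded one goes next):
  1 to go: {10} 1
  2 to go: {9,10} 1
  3 to go: {7,9,10} 1  {8,9,10} 1
  4 to go: {5,7,9,10} 1  {6,8,9,10} 1  {7,8,9,10} 2
  5 to go: {5,7,8,9,10} 3  {6,7,8,9,10} 3
  6 to go: {5,6,7,8,9,10} 6
  7 to go: {4,5,6,7,8,9,10} 6
  8 to go: {3,4,5,6,7,8,9,10} 6
  9 to go: {1,3,4,5,6,7,8,9,10} 6  {2,3,4,5,6,7,8,9,10} 6
  if 0:y drops first: 12 orders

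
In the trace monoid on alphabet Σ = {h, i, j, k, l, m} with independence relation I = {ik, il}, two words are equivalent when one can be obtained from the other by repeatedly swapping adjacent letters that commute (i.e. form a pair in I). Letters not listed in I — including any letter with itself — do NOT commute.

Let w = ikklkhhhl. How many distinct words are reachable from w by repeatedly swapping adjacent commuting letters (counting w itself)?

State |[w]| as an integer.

5

piece 0:i — minimal
piece 1:k — minimal
piece 2:k rests on {1:k}
piece 3:l rests on {2:k}
piece 4:k rests on {3:l}
piece 5:h rests on {0:i, 4:k}
piece 6:h rests on {5:h}
piece 7:h rests on {6:h}
piece 8:l rests on {7:h}
minimal pieces: {0:i, 1:k}
ways to finish when only these pieces remain (= sum over removing one remaining piece with nothing left below it):
  1 left: {8}→1
  2 left: {7,8}→1
  3 left: {6,7,8}→1
  4 left: {5,6,7,8}→1
  5 left: {0,5,6,7,8}→1  {4,5,6,7,8}→1
  6 left: {0,4,5,6,7,8}→2  {3,4,5,6,7,8}→1
  7 left: {0,3,4,5,6,7,8}→3  {2,3,4,5,6,7,8}→1
  placing 0:i first → 1 extensions
  placing 1:k first → 4 extensions
total linear extensions = 5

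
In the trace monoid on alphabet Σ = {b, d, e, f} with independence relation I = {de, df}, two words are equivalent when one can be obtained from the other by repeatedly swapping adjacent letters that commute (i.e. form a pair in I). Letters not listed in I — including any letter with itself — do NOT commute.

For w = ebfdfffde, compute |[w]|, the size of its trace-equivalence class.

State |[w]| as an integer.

piece 0:e — minimal
piece 1:b rests on {0:e}
piece 2:f rests on {1:b}
piece 3:d rests on {1:b}
piece 4:f rests on {2:f}
piece 5:f rests on {4:f}
piece 6:f rests on {5:f}
piece 7:d rests on {3:d}
piece 8:e rests on {6:f}
minimal pieces: {0:e}
ways to finish when only these pieces remain (= sum over removing one remaining piece with nothing left below it):
  1 left: {7}→1  {8}→1
  2 left: {3,7}→1  {6,8}→1  {7,8}→2
  3 left: {3,7,8}→3  {5,6,8}→1  {6,7,8}→3
  4 left: {3,6,7,8}→6  {4,5,6,8}→1  {5,6,7,8}→4
  5 left: {2,4,5,6,8}→1  {3,5,6,7,8}→10  {4,5,6,7,8}→5
  6 left: {2,4,5,6,7,8}→6  {3,4,5,6,7,8}→15
  7 left: {2,3,4,5,6,7,8}→21
  placing 0:e first → 21 extensions

21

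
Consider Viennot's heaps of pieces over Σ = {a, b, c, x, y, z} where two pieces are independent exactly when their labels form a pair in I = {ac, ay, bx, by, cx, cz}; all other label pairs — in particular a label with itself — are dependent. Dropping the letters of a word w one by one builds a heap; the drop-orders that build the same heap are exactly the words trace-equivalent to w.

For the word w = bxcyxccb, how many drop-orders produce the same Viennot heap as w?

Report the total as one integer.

12

#0=b has no predecessor
#1=x has no predecessor
#2=c depends on [0:b]
#3=y depends on [1:x, 2:c]
#4=x depends on [3:y]
#5=c depends on [3:y]
#6=c depends on [5:c]
#7=b depends on [6:c]
sources: [0:b, 1:x]
N(rest) = Σ N(rest − s) over sources s of rest; N(one piece) = 1:
  size 1 → [4]=1  [7]=1
  size 2 → [4,7]=2  [6,7]=1
  size 3 → [4,6,7]=3  [5,6,7]=1
  size 4 → [4,5,6,7]=4
  size 5 → [3,4,5,6,7]=4
  size 6 → [1,3,4,5,6,7]=4  [2,3,4,5,6,7]=4
  first=0(b) contributes 8
  first=1(x) contributes 4
|[w]| = 12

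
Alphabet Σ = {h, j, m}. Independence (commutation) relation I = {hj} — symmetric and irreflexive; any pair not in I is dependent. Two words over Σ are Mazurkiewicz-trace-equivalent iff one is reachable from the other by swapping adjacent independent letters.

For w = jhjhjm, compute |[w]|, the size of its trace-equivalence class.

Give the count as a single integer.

#0=j has no predecessor
#1=h has no predecessor
#2=j depends on [0:j]
#3=h depends on [1:h]
#4=j depends on [2:j]
#5=m depends on [3:h, 4:j]
sources: [0:j, 1:h]
N(rest) = Σ N(rest − s) over sources s of rest; N(one piece) = 1:
  size 1 → [5]=1
  size 2 → [3,5]=1  [4,5]=1
  size 3 → [1,3,5]=1  [2,4,5]=1  [3,4,5]=2
  size 4 → [0,2,4,5]=1  [1,3,4,5]=3  [2,3,4,5]=3
  first=0(j) contributes 6
  first=1(h) contributes 4
|[w]| = 10

10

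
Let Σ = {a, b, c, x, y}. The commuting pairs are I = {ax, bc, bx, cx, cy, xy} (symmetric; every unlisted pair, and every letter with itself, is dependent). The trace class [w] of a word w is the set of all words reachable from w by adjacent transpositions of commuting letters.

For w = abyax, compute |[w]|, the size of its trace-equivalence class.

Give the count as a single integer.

drop 0:a onto floor
drop 1:b onto {0:a}
drop 2:y onto {1:b}
drop 3:a onto {2:y}
drop 4:x onto floor
ground layer = {0:a, 4:x}
drop-orders for the pieces not yet dropped (sum over which currently-grounded one goes next):
  1 to go: {3} 1  {4} 1
  2 to go: {2,3} 1  {3,4} 2
  3 to go: {1,2,3} 1  {2,3,4} 3
  if 0:a drops first: 4 orders
  if 4:x drops first: 1 orders
heap linearizations: 5

5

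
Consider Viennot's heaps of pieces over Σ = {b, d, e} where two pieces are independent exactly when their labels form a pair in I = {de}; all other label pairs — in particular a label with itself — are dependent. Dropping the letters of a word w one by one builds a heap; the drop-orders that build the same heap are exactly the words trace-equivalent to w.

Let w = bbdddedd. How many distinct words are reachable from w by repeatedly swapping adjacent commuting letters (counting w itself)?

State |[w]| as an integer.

#0=b has no predecessor
#1=b depends on [0:b]
#2=d depends on [1:b]
#3=d depends on [2:d]
#4=d depends on [3:d]
#5=e depends on [1:b]
#6=d depends on [4:d]
#7=d depends on [6:d]
sources: [0:b]
N(rest) = Σ N(rest − s) over sources s of rest; N(one piece) = 1:
  size 1 → [5]=1  [7]=1
  size 2 → [5,7]=2  [6,7]=1
  size 3 → [4,6,7]=1  [5,6,7]=3
  size 4 → [3,4,6,7]=1  [4,5,6,7]=4
  size 5 → [2,3,4,6,7]=1  [3,4,5,6,7]=5
  size 6 → [2,3,4,5,6,7]=6
  first=0(b) contributes 6

6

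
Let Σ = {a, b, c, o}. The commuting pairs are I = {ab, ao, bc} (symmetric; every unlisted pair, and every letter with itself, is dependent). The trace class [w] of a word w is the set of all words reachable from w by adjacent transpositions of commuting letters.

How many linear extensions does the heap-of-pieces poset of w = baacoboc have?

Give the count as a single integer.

#0=b has no predecessor
#1=a has no predecessor
#2=a depends on [1:a]
#3=c depends on [2:a]
#4=o depends on [0:b, 3:c]
#5=b depends on [4:o]
#6=o depends on [5:b]
#7=c depends on [6:o]
sources: [0:b, 1:a]
N(rest) = Σ N(rest − s) over sources s of rest; N(one piece) = 1:
  size 1 → [7]=1
  size 2 → [6,7]=1
  size 3 → [5,6,7]=1
  size 4 → [4,5,6,7]=1
  size 5 → [0,4,5,6,7]=1  [3,4,5,6,7]=1
  size 6 → [0,3,4,5,6,7]=2  [2,3,4,5,6,7]=1
  first=0(b) contributes 1
  first=1(a) contributes 3
|[w]| = 4

4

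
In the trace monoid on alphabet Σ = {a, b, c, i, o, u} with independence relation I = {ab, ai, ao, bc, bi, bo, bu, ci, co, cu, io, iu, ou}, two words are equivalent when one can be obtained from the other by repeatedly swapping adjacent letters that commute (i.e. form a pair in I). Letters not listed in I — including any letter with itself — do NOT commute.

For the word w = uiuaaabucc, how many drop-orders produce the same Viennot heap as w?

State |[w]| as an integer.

270

0(u) covers ∅
1(i) covers ∅
2(u) covers 0:u
3(a) covers 2:u
4(a) covers 3:a
5(a) covers 4:a
6(b) covers ∅
7(u) covers 5:a
8(c) covers 5:a
9(c) covers 8:c
floor of heap: 0:u, 1:i, 6:b
completions by unplaced set U, small U first (add the entries for U minus each lowest piece of U):
  |U|=1: {1}:1  {6}:1  {7}:1  {9}:1
  |U|=2: {1,6}:2  {1,7}:2  {1,9}:2  {6,7}:2  {6,9}:2  {7,9}:2  {8,9}:1
  |U|=3: {1,6,7}:6  {1,6,9}:6  {1,7,9}:6  {1,8,9}:3  {6,7,9}:6  {6,8,9}:3  {7,8,9}:3
  |U|=4: {1,6,7,9}:24  {1,6,8,9}:12  {1,7,8,9}:12  {5,7,8,9}:3  {6,7,8,9}:12
  |U|=5: {1,5,7,8,9}:15  {1,6,7,8,9}:60  {4,5,7,8,9}:3  {5,6,7,8,9}:15
  |U|=6: {1,4,5,7,8,9}:18  {1,5,6,7,8,9}:90  {3,4,5,7,8,9}:3  {4,5,6,7,8,9}:18
  |U|=7: {1,3,4,5,7,8,9}:21  {1,4,5,6,7,8,9}:126  {2,3,4,5,7,8,9}:3  {3,4,5,6,7,8,9}:21
  |U|=8: {0,2,3,4,5,7,8,9}:3  {1,2,3,4,5,7,8,9}:24  {1,3,4,5,6,7,8,9}:168  {2,3,4,5,6,7,8,9}:24
  start at 0(u): 216
  start at 1(i): 27
  start at 6(b): 27
sum over floor = 270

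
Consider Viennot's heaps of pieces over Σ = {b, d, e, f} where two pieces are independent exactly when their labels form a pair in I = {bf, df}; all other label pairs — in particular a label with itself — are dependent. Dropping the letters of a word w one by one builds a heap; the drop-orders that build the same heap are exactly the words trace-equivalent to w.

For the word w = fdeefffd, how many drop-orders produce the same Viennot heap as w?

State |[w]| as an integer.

8

piece 0:f — minimal
piece 1:d — minimal
piece 2:e rests on {0:f, 1:d}
piece 3:e rests on {2:e}
piece 4:f rests on {3:e}
piece 5:f rests on {4:f}
piece 6:f rests on {5:f}
piece 7:d rests on {3:e}
minimal pieces: {0:f, 1:d}
ways to finish when only these pieces remain (= sum over removing one remaining piece with nothing left below it):
  1 left: {6}→1  {7}→1
  2 left: {5,6}→1  {6,7}→2
  3 left: {4,5,6}→1  {5,6,7}→3
  4 left: {4,5,6,7}→4
  5 left: {3,4,5,6,7}→4
  6 left: {2,3,4,5,6,7}→4
  placing 0:f first → 4 extensions
  placing 1:d first → 4 extensions
total linear extensions = 8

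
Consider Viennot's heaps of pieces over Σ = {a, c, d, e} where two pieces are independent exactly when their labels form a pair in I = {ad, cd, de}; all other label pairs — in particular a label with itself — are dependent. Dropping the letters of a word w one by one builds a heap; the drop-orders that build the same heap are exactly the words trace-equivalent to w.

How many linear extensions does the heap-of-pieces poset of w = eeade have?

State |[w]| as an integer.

drop 0:e onto floor
drop 1:e onto {0:e}
drop 2:a onto {1:e}
drop 3:d onto floor
drop 4:e onto {2:a}
ground layer = {0:e, 3:d}
drop-orders for the pieces not yet dropped (sum over which currently-grounded one goes next):
  1 to go: {3} 1  {4} 1
  2 to go: {2,4} 1  {3,4} 2
  3 to go: {1,2,4} 1  {2,3,4} 3
  if 0:e drops first: 4 orders
  if 3:d drops first: 1 orders
heap linearizations: 5

5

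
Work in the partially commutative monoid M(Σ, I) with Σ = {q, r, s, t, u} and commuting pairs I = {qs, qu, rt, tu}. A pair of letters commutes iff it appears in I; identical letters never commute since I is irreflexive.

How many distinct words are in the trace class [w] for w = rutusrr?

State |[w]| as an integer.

4

drop 0:r onto floor
drop 1:u onto {0:r}
drop 2:t onto floor
drop 3:u onto {1:u}
drop 4:s onto {2:t, 3:u}
drop 5:r onto {4:s}
drop 6:r onto {5:r}
ground layer = {0:r, 2:t}
drop-orders for the pieces not yet dropped (sum over which currently-grounded one goes next):
  1 to go: {6} 1
  2 to go: {5,6} 1
  3 to go: {4,5,6} 1
  4 to go: {2,4,5,6} 1  {3,4,5,6} 1
  5 to go: {1,3,4,5,6} 1  {2,3,4,5,6} 2
  if 0:r drops first: 3 orders
  if 2:t drops first: 1 orders
heap linearizations: 4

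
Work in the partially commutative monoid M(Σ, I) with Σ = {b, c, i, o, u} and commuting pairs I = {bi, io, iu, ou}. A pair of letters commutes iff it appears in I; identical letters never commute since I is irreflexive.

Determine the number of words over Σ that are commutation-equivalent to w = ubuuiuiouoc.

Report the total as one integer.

675

#0=u has no predecessor
#1=b depends on [0:u]
#2=u depends on [1:b]
#3=u depends on [2:u]
#4=i has no predecessor
#5=u depends on [3:u]
#6=i depends on [4:i]
#7=o depends on [1:b]
#8=u depends on [5:u]
#9=o depends on [7:o]
#10=c depends on [6:i, 8:u, 9:o]
sources: [0:u, 4:i]
N(rest) = Σ N(rest − s) over sources s of rest; N(one piece) = 1:
  size 1 → [10]=1
  size 2 → [6,10]=1  [8,10]=1  [9,10]=1
  size 3 → [4,6,10]=1  [5,8,10]=1  [6,8,10]=2  [6,9,10]=2  [7,9,10]=1  [8,9,10]=2
  size 4 → [3,5,8,10]=1  [4,6,8,10]=3  [4,6,9,10]=3  [5,6,8,10]=3  [5,8,9,10]=3  [6,7,9,10]=3  [6,8,9,10]=6  [7,8,9,10]=3
  size 5 → [2,3,5,8,10]=1  [3,5,6,8,10]=4  [3,5,8,9,10]=4  [4,5,6,8,10]=6  [4,6,7,9,10]=6  [4,6,8,9,10]=12  [5,6,8,9,10]=12  [5,7,8,9,10]=6  [6,7,8,9,10]=12
  size 6 → [2,3,5,6,8,10]=5  [2,3,5,8,9,10]=5  [3,4,5,6,8,10]=10  [3,5,6,8,9,10]=20  [3,5,7,8,9,10]=10  [4,5,6,8,9,10]=30  [4,6,7,8,9,10]=30  [5,6,7,8,9,10]=30
  size 7 → [2,3,4,5,6,8,10]=15  [2,3,5,6,8,9,10]=30  [2,3,5,7,8,9,10]=15  [3,4,5,6,8,9,10]=60  [3,5,6,7,8,9,10]=60  [4,5,6,7,8,9,10]=90
  size 8 → [1,2,3,5,7,8,9,10]=15  [2,3,4,5,6,8,9,10]=105  [2,3,5,6,7,8,9,10]=105  [3,4,5,6,7,8,9,10]=210
  size 9 → [0,1,2,3,5,7,8,9,10]=15  [1,2,3,5,6,7,8,9,10]=120  [2,3,4,5,6,7,8,9,10]=420
  first=0(u) contributes 540
  first=4(i) contributes 135
|[w]| = 675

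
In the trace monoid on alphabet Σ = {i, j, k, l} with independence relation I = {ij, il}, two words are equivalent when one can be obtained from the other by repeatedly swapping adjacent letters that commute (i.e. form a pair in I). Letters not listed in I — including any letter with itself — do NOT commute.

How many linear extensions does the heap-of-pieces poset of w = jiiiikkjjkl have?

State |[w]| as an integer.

#0=j has no predecessor
#1=i has no predecessor
#2=i depends on [1:i]
#3=i depends on [2:i]
#4=i depends on [3:i]
#5=k depends on [0:j, 4:i]
#6=k depends on [5:k]
#7=j depends on [6:k]
#8=j depends on [7:j]
#9=k depends on [8:j]
#10=l depends on [9:k]
sources: [0:j, 1:i]
N(rest) = Σ N(rest − s) over sources s of rest; N(one piece) = 1:
  size 1 → [10]=1
  size 2 → [9,10]=1
  size 3 → [8,9,10]=1
  size 4 → [7,8,9,10]=1
  size 5 → [6,7,8,9,10]=1
  size 6 → [5,6,7,8,9,10]=1
  size 7 → [0,5,6,7,8,9,10]=1  [4,5,6,7,8,9,10]=1
  size 8 → [0,4,5,6,7,8,9,10]=2  [3,4,5,6,7,8,9,10]=1
  size 9 → [0,3,4,5,6,7,8,9,10]=3  [2,3,4,5,6,7,8,9,10]=1
  first=0(j) contributes 1
  first=1(i) contributes 4
|[w]| = 5

5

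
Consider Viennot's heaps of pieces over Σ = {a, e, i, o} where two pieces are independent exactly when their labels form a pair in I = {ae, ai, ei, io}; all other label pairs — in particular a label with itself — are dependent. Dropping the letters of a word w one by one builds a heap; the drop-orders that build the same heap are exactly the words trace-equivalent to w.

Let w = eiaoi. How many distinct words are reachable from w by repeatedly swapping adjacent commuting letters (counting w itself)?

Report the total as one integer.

piece 0:e — minimal
piece 1:i — minimal
piece 2:a — minimal
piece 3:o rests on {0:e, 2:a}
piece 4:i rests on {1:i}
minimal pieces: {0:e, 1:i, 2:a}
ways to finish when only these pieces remain (= sum over removing one remaining piece with nothing left below it):
  1 left: {3}→1  {4}→1
  2 left: {0,3}→1  {1,4}→1  {2,3}→1  {3,4}→2
  3 left: {0,2,3}→2  {0,3,4}→3  {1,3,4}→3  {2,3,4}→3
  placing 0:e first → 6 extensions
  placing 1:i first → 8 extensions
  placing 2:a first → 6 extensions
total linear extensions = 20

20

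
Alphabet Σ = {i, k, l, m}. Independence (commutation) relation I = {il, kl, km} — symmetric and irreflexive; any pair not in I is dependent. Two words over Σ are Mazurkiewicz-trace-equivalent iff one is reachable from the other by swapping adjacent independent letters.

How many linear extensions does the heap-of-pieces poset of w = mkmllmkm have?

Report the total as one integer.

28

0(m) covers ∅
1(k) covers ∅
2(m) covers 0:m
3(l) covers 2:m
4(l) covers 3:l
5(m) covers 4:l
6(k) covers 1:k
7(m) covers 5:m
floor of heap: 0:m, 1:k
completions by unplaced set U, small U first (add the entries for U minus each lowest piece of U):
  |U|=1: {6}:1  {7}:1
  |U|=2: {1,6}:1  {5,7}:1  {6,7}:2
  |U|=3: {1,6,7}:3  {4,5,7}:1  {5,6,7}:3
  |U|=4: {1,5,6,7}:6  {3,4,5,7}:1  {4,5,6,7}:4
  |U|=5: {1,4,5,6,7}:10  {2,3,4,5,7}:1  {3,4,5,6,7}:5
  |U|=6: {0,2,3,4,5,7}:1  {1,3,4,5,6,7}:15  {2,3,4,5,6,7}:6
  start at 0(m): 21
  start at 1(k): 7
sum over floor = 28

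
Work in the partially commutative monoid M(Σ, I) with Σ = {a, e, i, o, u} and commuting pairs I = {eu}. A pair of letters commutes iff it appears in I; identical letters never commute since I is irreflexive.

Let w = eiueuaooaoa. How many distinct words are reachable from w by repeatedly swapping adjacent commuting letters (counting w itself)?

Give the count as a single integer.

#0=e has no predecessor
#1=i depends on [0:e]
#2=u depends on [1:i]
#3=e depends on [1:i]
#4=u depends on [2:u]
#5=a depends on [3:e, 4:u]
#6=o depends on [5:a]
#7=o depends on [6:o]
#8=a depends on [7:o]
#9=o depends on [8:a]
#10=a depends on [9:o]
sources: [0:e]
N(rest) = Σ N(rest − s) over sources s of rest; N(one piece) = 1:
  size 1 → [10]=1
  size 2 → [9,10]=1
  size 3 → [8,9,10]=1
  size 4 → [7,8,9,10]=1
  size 5 → [6,7,8,9,10]=1
  size 6 → [5,6,7,8,9,10]=1
  size 7 → [3,5,6,7,8,9,10]=1  [4,5,6,7,8,9,10]=1
  size 8 → [2,4,5,6,7,8,9,10]=1  [3,4,5,6,7,8,9,10]=2
  size 9 → [2,3,4,5,6,7,8,9,10]=3
  first=0(e) contributes 3

3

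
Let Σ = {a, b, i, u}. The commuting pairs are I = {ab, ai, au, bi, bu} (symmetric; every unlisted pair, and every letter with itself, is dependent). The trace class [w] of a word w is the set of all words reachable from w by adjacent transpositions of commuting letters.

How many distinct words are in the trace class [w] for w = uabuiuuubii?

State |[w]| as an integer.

495

piece 0:u — minimal
piece 1:a — minimal
piece 2:b — minimal
piece 3:u rests on {0:u}
piece 4:i rests on {3:u}
piece 5:u rests on {4:i}
piece 6:u rests on {5:u}
piece 7:u rests on {6:u}
piece 8:b rests on {2:b}
piece 9:i rests on {7:u}
piece 10:i rests on {9:i}
minimal pieces: {0:u, 1:a, 2:b}
ways to finish when only these pieces remain (= sum over removing one remaining piece with nothing left below it):
  1 left: {1}→1  {8}→1  {10}→1
  2 left: {1,8}→2  {1,10}→2  {2,8}→1  {8,10}→2  {9,10}→1
  3 left: {1,2,8}→3  {1,8,10}→6  {1,9,10}→3  {2,8,10}→3  {7,9,10}→1  {8,9,10}→3
  4 left: {1,2,8,10}→12  {1,7,9,10}→4  {1,8,9,10}→12  {2,8,9,10}→6  {6,7,9,10}→1  {7,8,9,10}→4
  5 left: {1,2,8,9,10}→30  {1,6,7,9,10}→5  {1,7,8,9,10}→20  {2,7,8,9,10}→10  {5,6,7,9,10}→1  {6,7,8,9,10}→5
  6 left: {1,2,7,8,9,10}→60  {1,5,6,7,9,10}→6  {1,6,7,8,9,10}→30  {2,6,7,8,9,10}→15  {4,5,6,7,9,10}→1  {5,6,7,8,9,10}→6
  7 left: {1,2,6,7,8,9,10}→105  {1,4,5,6,7,9,10}→7  {1,5,6,7,8,9,10}→42  {2,5,6,7,8,9,10}→21  {3,4,5,6,7,9,10}→1  {4,5,6,7,8,9,10}→7
  8 left: {0,3,4,5,6,7,9,10}→1  {1,2,5,6,7,8,9,10}→168  {1,3,4,5,6,7,9,10}→8  {1,4,5,6,7,8,9,10}→56  {2,4,5,6,7,8,9,10}→28  {3,4,5,6,7,8,9,10}→8
  9 left: {0,1,3,4,5,6,7,9,10}→9  {0,3,4,5,6,7,8,9,10}→9  {1,2,4,5,6,7,8,9,10}→252  {1,3,4,5,6,7,8,9,10}→72  {2,3,4,5,6,7,8,9,10}→36
  placing 0:u first → 360 extensions
  placing 1:a first → 45 extensions
  placing 2:b first → 90 extensions
total linear extensions = 495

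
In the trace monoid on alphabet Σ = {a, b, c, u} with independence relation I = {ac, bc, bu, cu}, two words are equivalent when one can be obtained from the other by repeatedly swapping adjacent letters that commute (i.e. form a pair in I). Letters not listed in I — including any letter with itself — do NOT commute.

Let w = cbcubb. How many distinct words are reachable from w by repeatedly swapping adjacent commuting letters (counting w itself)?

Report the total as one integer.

60

#0=c has no predecessor
#1=b has no predecessor
#2=c depends on [0:c]
#3=u has no predecessor
#4=b depends on [1:b]
#5=b depends on [4:b]
sources: [0:c, 1:b, 3:u]
N(rest) = Σ N(rest − s) over sources s of rest; N(one piece) = 1:
  size 1 → [2]=1  [3]=1  [5]=1
  size 2 → [0,2]=1  [2,3]=2  [2,5]=2  [3,5]=2  [4,5]=1
  size 3 → [0,2,3]=3  [0,2,5]=3  [1,4,5]=1  [2,3,5]=6  [2,4,5]=3  [3,4,5]=3
  size 4 → [0,2,3,5]=12  [0,2,4,5]=6  [1,2,4,5]=4  [1,3,4,5]=4  [2,3,4,5]=12
  first=0(c) contributes 20
  first=1(b) contributes 30
  first=3(u) contributes 10
|[w]| = 60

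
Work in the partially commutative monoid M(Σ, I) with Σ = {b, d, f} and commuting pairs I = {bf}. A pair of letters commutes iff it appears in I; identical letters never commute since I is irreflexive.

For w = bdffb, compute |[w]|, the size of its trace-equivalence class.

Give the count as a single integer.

3

drop 0:b onto floor
drop 1:d onto {0:b}
drop 2:f onto {1:d}
drop 3:f onto {2:f}
drop 4:b onto {1:d}
ground layer = {0:b}
drop-orders for the pieces not yet dropped (sum over which currently-grounded one goes next):
  1 to go: {3} 1  {4} 1
  2 to go: {2,3} 1  {3,4} 2
  3 to go: {2,3,4} 3
  if 0:b drops first: 3 orders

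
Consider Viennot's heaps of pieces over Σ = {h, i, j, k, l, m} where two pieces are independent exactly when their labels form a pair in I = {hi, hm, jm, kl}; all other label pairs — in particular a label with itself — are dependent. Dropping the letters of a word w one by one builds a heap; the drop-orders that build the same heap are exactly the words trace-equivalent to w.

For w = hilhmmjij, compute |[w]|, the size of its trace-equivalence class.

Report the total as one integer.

#0=h has no predecessor
#1=i has no predecessor
#2=l depends on [0:h, 1:i]
#3=h depends on [2:l]
#4=m depends on [2:l]
#5=m depends on [4:m]
#6=j depends on [3:h]
#7=i depends on [5:m, 6:j]
#8=j depends on [7:i]
sources: [0:h, 1:i]
N(rest) = Σ N(rest − s) over sources s of rest; N(one piece) = 1:
  size 1 → [8]=1
  size 2 → [7,8]=1
  size 3 → [5,7,8]=1  [6,7,8]=1
  size 4 → [3,6,7,8]=1  [4,5,7,8]=1  [5,6,7,8]=2
  size 5 → [3,5,6,7,8]=3  [4,5,6,7,8]=3
  size 6 → [3,4,5,6,7,8]=6
  size 7 → [2,3,4,5,6,7,8]=6
  first=0(h) contributes 6
  first=1(i) contributes 6
|[w]| = 12

12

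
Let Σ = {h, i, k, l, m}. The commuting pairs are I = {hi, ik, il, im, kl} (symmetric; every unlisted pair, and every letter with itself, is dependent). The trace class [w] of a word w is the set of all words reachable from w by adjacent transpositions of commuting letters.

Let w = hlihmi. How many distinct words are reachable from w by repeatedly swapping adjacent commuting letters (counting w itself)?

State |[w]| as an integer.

15

#0=h has no predecessor
#1=l depends on [0:h]
#2=i has no predecessor
#3=h depends on [1:l]
#4=m depends on [3:h]
#5=i depends on [2:i]
sources: [0:h, 2:i]
N(rest) = Σ N(rest − s) over sources s of rest; N(one piece) = 1:
  size 1 → [4]=1  [5]=1
  size 2 → [2,5]=1  [3,4]=1  [4,5]=2
  size 3 → [1,3,4]=1  [2,4,5]=3  [3,4,5]=3
  size 4 → [0,1,3,4]=1  [1,3,4,5]=4  [2,3,4,5]=6
  first=0(h) contributes 10
  first=2(i) contributes 5
|[w]| = 15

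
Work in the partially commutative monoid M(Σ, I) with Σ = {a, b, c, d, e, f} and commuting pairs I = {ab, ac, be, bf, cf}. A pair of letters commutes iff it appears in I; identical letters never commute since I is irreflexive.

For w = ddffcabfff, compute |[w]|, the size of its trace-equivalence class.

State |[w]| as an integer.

28

#0=d has no predecessor
#1=d depends on [0:d]
#2=f depends on [1:d]
#3=f depends on [2:f]
#4=c depends on [1:d]
#5=a depends on [3:f]
#6=b depends on [4:c]
#7=f depends on [5:a]
#8=f depends on [7:f]
#9=f depends on [8:f]
sources: [0:d]
N(rest) = Σ N(rest − s) over sources s of rest; N(one piece) = 1:
  size 1 → [6]=1  [9]=1
  size 2 → [4,6]=1  [6,9]=2  [8,9]=1
  size 3 → [4,6,9]=3  [6,8,9]=3  [7,8,9]=1
  size 4 → [4,6,8,9]=6  [5,7,8,9]=1  [6,7,8,9]=4
  size 5 → [3,5,7,8,9]=1  [4,6,7,8,9]=10  [5,6,7,8,9]=5
  size 6 → [2,3,5,7,8,9]=1  [3,5,6,7,8,9]=6  [4,5,6,7,8,9]=15
  size 7 → [2,3,5,6,7,8,9]=7  [3,4,5,6,7,8,9]=21
  size 8 → [2,3,4,5,6,7,8,9]=28
  first=0(d) contributes 28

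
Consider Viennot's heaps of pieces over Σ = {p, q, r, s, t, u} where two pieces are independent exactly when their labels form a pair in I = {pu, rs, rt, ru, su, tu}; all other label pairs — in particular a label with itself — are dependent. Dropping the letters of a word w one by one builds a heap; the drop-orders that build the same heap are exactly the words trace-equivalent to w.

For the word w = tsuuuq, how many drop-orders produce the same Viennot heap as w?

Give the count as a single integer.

10

#0=t has no predecessor
#1=s depends on [0:t]
#2=u has no predecessor
#3=u depends on [2:u]
#4=u depends on [3:u]
#5=q depends on [1:s, 4:u]
sources: [0:t, 2:u]
N(rest) = Σ N(rest − s) over sources s of rest; N(one piece) = 1:
  size 1 → [5]=1
  size 2 → [1,5]=1  [4,5]=1
  size 3 → [0,1,5]=1  [1,4,5]=2  [3,4,5]=1
  size 4 → [0,1,4,5]=3  [1,3,4,5]=3  [2,3,4,5]=1
  first=0(t) contributes 4
  first=2(u) contributes 6
|[w]| = 10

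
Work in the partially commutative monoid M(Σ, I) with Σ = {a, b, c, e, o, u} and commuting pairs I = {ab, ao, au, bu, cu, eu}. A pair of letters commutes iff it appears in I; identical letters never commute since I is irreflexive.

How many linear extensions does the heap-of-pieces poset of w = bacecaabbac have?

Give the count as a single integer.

20

#0=b has no predecessor
#1=a has no predecessor
#2=c depends on [0:b, 1:a]
#3=e depends on [2:c]
#4=c depends on [3:e]
#5=a depends on [4:c]
#6=a depends on [5:a]
#7=b depends on [4:c]
#8=b depends on [7:b]
#9=a depends on [6:a]
#10=c depends on [8:b, 9:a]
sources: [0:b, 1:a]
N(rest) = Σ N(rest − s) over sources s of rest; N(one piece) = 1:
  size 1 → [10]=1
  size 2 → [8,10]=1  [9,10]=1
  size 3 → [6,9,10]=1  [7,8,10]=1  [8,9,10]=2
  size 4 → [5,6,9,10]=1  [6,8,9,10]=3  [7,8,9,10]=3
  size 5 → [5,6,8,9,10]=4  [6,7,8,9,10]=6
  size 6 → [5,6,7,8,9,10]=10
  size 7 → [4,5,6,7,8,9,10]=10
  size 8 → [3,4,5,6,7,8,9,10]=10
  size 9 → [2,3,4,5,6,7,8,9,10]=10
  first=0(b) contributes 10
  first=1(a) contributes 10
|[w]| = 20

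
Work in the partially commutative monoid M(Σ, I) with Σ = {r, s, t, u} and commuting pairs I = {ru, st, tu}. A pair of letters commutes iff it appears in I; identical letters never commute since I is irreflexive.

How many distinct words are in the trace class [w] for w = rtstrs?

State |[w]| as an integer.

3

#0=r has no predecessor
#1=t depends on [0:r]
#2=s depends on [0:r]
#3=t depends on [1:t]
#4=r depends on [2:s, 3:t]
#5=s depends on [4:r]
sources: [0:r]
N(rest) = Σ N(rest − s) over sources s of rest; N(one piece) = 1:
  size 1 → [5]=1
  size 2 → [4,5]=1
  size 3 → [2,4,5]=1  [3,4,5]=1
  size 4 → [1,3,4,5]=1  [2,3,4,5]=2
  first=0(r) contributes 3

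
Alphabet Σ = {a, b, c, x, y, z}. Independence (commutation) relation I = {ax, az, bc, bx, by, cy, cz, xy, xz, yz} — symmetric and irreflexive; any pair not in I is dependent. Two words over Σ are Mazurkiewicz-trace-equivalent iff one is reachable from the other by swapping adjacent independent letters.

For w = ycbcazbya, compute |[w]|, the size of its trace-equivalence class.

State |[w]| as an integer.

96

#0=y has no predecessor
#1=c has no predecessor
#2=b has no predecessor
#3=c depends on [1:c]
#4=a depends on [0:y, 2:b, 3:c]
#5=z depends on [2:b]
#6=b depends on [4:a, 5:z]
#7=y depends on [4:a]
#8=a depends on [6:b, 7:y]
sources: [0:y, 1:c, 2:b]
N(rest) = Σ N(rest − s) over sources s of rest; N(one piece) = 1:
  size 1 → [8]=1
  size 2 → [6,8]=1  [7,8]=1
  size 3 → [5,6,8]=1  [6,7,8]=2
  size 4 → [4,6,7,8]=2  [5,6,7,8]=3
  size 5 → [0,4,6,7,8]=2  [3,4,6,7,8]=2  [4,5,6,7,8]=5
  size 6 → [0,3,4,6,7,8]=4  [0,4,5,6,7,8]=7  [1,3,4,6,7,8]=2  [2,4,5,6,7,8]=5  [3,4,5,6,7,8]=7
  size 7 → [0,1,3,4,6,7,8]=6  [0,2,4,5,6,7,8]=12  [0,3,4,5,6,7,8]=18  [1,3,4,5,6,7,8]=9  [2,3,4,5,6,7,8]=12
  first=0(y) contributes 21
  first=1(c) contributes 42
  first=2(b) contributes 33
|[w]| = 96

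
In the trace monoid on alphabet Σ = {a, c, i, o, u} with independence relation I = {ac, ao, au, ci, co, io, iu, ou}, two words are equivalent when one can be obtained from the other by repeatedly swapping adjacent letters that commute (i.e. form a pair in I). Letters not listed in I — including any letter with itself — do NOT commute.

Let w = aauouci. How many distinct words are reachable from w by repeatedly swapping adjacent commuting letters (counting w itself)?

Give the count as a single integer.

140

drop 0:a onto floor
drop 1:a onto {0:a}
drop 2:u onto floor
drop 3:o onto floor
drop 4:u onto {2:u}
drop 5:c onto {4:u}
drop 6:i onto {1:a}
ground layer = {0:a, 2:u, 3:o}
drop-orders for the pieces not yet dropped (sum over which currently-grounded one goes next):
  1 to go: {3} 1  {5} 1  {6} 1
  2 to go: {1,6} 1  {3,5} 2  {3,6} 2  {4,5} 1  {5,6} 2
  3 to go: {0,1,6} 1  {1,3,6} 3  {1,5,6} 3  {2,4,5} 1  {3,4,5} 3  {3,5,6} 6  {4,5,6} 3
  4 to go: {0,1,3,6} 4  {0,1,5,6} 4  {1,3,5,6} 12  {1,4,5,6} 6  {2,3,4,5} 4  {2,4,5,6} 4  {3,4,5,6} 12
  5 to go: {0,1,3,5,6} 20  {0,1,4,5,6} 10  {1,2,4,5,6} 10  {1,3,4,5,6} 30  {2,3,4,5,6} 20
  if 0:a drops first: 60 orders
  if 2:u drops first: 60 orders
  if 3:o drops first: 20 orders
heap linearizations: 140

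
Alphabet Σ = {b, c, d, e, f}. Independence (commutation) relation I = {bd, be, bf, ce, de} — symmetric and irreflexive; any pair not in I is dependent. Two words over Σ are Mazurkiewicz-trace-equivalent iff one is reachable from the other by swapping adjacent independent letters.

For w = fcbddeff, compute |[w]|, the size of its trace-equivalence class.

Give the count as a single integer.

23

#0=f has no predecessor
#1=c depends on [0:f]
#2=b depends on [1:c]
#3=d depends on [1:c]
#4=d depends on [3:d]
#5=e depends on [0:f]
#6=f depends on [4:d, 5:e]
#7=f depends on [6:f]
sources: [0:f]
N(rest) = Σ N(rest − s) over sources s of rest; N(one piece) = 1:
  size 1 → [2]=1  [7]=1
  size 2 → [2,7]=2  [6,7]=1
  size 3 → [2,6,7]=3  [4,6,7]=1  [5,6,7]=1
  size 4 → [2,4,6,7]=4  [2,5,6,7]=4  [3,4,6,7]=1  [4,5,6,7]=2
  size 5 → [2,3,4,6,7]=5  [2,4,5,6,7]=10  [3,4,5,6,7]=3
  size 6 → [1,2,3,4,6,7]=5  [2,3,4,5,6,7]=18
  first=0(f) contributes 23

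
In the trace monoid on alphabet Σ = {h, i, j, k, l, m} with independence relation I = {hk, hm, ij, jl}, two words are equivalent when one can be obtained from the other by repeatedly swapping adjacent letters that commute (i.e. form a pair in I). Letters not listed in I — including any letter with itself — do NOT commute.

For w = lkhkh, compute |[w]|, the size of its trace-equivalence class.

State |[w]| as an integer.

piece 0:l — minimal
piece 1:k rests on {0:l}
piece 2:h rests on {0:l}
piece 3:k rests on {1:k}
piece 4:h rests on {2:h}
minimal pieces: {0:l}
ways to finish when only these pieces remain (= sum over removing one remaining piece with nothing left below it):
  1 left: {3}→1  {4}→1
  2 left: {1,3}→1  {2,4}→1  {3,4}→2
  3 left: {1,3,4}→3  {2,3,4}→3
  placing 0:l first → 6 extensions

6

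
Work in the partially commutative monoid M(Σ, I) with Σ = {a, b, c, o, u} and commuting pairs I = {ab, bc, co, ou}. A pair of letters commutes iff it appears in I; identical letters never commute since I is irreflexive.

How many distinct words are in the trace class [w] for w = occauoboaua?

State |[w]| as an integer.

piece 0:o — minimal
piece 1:c — minimal
piece 2:c rests on {1:c}
piece 3:a rests on {0:o, 2:c}
piece 4:u rests on {3:a}
piece 5:o rests on {3:a}
piece 6:b rests on {4:u, 5:o}
piece 7:o rests on {6:b}
piece 8:a rests on {7:o}
piece 9:u rests on {8:a}
piece 10:a rests on {9:u}
minimal pieces: {0:o, 1:c}
ways to finish when only these pieces remain (= sum over removing one remaining piece with nothing left below it):
  1 left: {10}→1
  2 left: {9,10}→1
  3 left: {8,9,10}→1
  4 left: {7,8,9,10}→1
  5 left: {6,7,8,9,10}→1
  6 left: {4,6,7,8,9,10}→1  {5,6,7,8,9,10}→1
  7 left: {4,5,6,7,8,9,10}→2
  8 left: {3,4,5,6,7,8,9,10}→2
  9 left: {0,3,4,5,6,7,8,9,10}→2  {2,3,4,5,6,7,8,9,10}→2
  placing 0:o first → 2 extensions
  placing 1:c first → 4 extensions
total linear extensions = 6

6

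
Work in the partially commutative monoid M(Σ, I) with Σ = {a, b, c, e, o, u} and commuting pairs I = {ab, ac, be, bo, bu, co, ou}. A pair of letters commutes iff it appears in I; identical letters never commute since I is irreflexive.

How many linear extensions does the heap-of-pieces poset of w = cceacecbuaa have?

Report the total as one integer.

#0=c has no predecessor
#1=c depends on [0:c]
#2=e depends on [1:c]
#3=a depends on [2:e]
#4=c depends on [2:e]
#5=e depends on [3:a, 4:c]
#6=c depends on [5:e]
#7=b depends on [6:c]
#8=u depends on [6:c]
#9=a depends on [8:u]
#10=a depends on [9:a]
sources: [0:c]
N(rest) = Σ N(rest − s) over sources s of rest; N(one piece) = 1:
  size 1 → [7]=1  [10]=1
  size 2 → [7,10]=2  [9,10]=1
  size 3 → [7,9,10]=3  [8,9,10]=1
  size 4 → [7,8,9,10]=4
  size 5 → [6,7,8,9,10]=4
  size 6 → [5,6,7,8,9,10]=4
  size 7 → [3,5,6,7,8,9,10]=4  [4,5,6,7,8,9,10]=4
  size 8 → [3,4,5,6,7,8,9,10]=8
  size 9 → [2,3,4,5,6,7,8,9,10]=8
  first=0(c) contributes 8

8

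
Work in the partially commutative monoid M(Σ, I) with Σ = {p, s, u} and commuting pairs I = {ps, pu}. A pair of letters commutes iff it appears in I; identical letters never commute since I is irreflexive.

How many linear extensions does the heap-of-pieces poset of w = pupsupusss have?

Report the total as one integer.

drop 0:p onto floor
drop 1:u onto floor
drop 2:p onto {0:p}
drop 3:s onto {1:u}
drop 4:u onto {3:s}
drop 5:p onto {2:p}
drop 6:u onto {4:u}
drop 7:s onto {6:u}
drop 8:s onto {7:s}
drop 9:s onto {8:s}
ground layer = {0:p, 1:u}
drop-orders for the pieces not yet dropped (sum over which currently-grounded one goes next):
  1 to go: {5} 1  {9} 1
  2 to go: {2,5} 1  {5,9} 2  {8,9} 1
  3 to go: {0,2,5} 1  {2,5,9} 3  {5,8,9} 3  {7,8,9} 1
  4 to go: {0,2,5,9} 4  {2,5,8,9} 6  {5,7,8,9} 4  {6,7,8,9} 1
  5 to go: {0,2,5,8,9} 10  {2,5,7,8,9} 10  {4,6,7,8,9} 1  {5,6,7,8,9} 5
  6 to go: {0,2,5,7,8,9} 20  {2,5,6,7,8,9} 15  {3,4,6,7,8,9} 1  {4,5,6,7,8,9} 6
  7 to go: {0,2,5,6,7,8,9} 35  {1,3,4,6,7,8,9} 1  {2,4,5,6,7,8,9} 21  {3,4,5,6,7,8,9} 7
  8 to go: {0,2,4,5,6,7,8,9} 56  {1,3,4,5,6,7,8,9} 8  {2,3,4,5,6,7,8,9} 28
  if 0:p drops first: 36 orders
  if 1:u drops first: 84 orders
heap linearizations: 120

120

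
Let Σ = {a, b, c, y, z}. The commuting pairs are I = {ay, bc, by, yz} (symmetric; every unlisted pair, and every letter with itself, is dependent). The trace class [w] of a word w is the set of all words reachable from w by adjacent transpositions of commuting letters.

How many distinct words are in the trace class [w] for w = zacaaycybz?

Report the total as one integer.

piece 0:z — minimal
piece 1:a rests on {0:z}
piece 2:c rests on {1:a}
piece 3:a rests on {2:c}
piece 4:a rests on {3:a}
piece 5:y rests on {2:c}
piece 6:c rests on {4:a, 5:y}
piece 7:y rests on {6:c}
piece 8:b rests on {4:a}
piece 9:z rests on {6:c, 8:b}
minimal pieces: {0:z}
ways to finish when only these pieces remain (= sum over removing one remaining piece with nothing left below it):
  1 left: {7}→1  {9}→1
  2 left: {7,9}→2  {8,9}→1
  3 left: {6,7,9}→2  {7,8,9}→3
  4 left: {5,6,7,9}→2  {6,7,8,9}→5
  5 left: {4,6,7,8,9}→5  {5,6,7,8,9}→7
  6 left: {3,4,6,7,8,9}→5  {4,5,6,7,8,9}→12
  7 left: {3,4,5,6,7,8,9}→17
  8 left: {2,3,4,5,6,7,8,9}→17
  placing 0:z first → 17 extensions

17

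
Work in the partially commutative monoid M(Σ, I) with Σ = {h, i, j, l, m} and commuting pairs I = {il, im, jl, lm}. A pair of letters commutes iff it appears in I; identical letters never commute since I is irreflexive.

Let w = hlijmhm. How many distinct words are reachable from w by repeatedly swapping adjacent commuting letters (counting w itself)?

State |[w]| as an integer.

4

0(h) covers ∅
1(l) covers 0:h
2(i) covers 0:h
3(j) covers 2:i
4(m) covers 3:j
5(h) covers 1:l, 4:m
6(m) covers 5:h
floor of heap: 0:h
completions by unplaced set U, small U first (add the entries for U minus each lowest piece of U):
  |U|=1: {6}:1
  |U|=2: {5,6}:1
  |U|=3: {1,5,6}:1  {4,5,6}:1
  |U|=4: {1,4,5,6}:2  {3,4,5,6}:1
  |U|=5: {1,3,4,5,6}:3  {2,3,4,5,6}:1
  start at 0(h): 4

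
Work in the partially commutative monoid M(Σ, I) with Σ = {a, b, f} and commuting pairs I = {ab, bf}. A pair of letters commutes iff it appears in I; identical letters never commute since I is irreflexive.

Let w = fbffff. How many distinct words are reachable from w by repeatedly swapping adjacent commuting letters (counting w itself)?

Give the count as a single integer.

#0=f has no predecessor
#1=b has no predecessor
#2=f depends on [0:f]
#3=f depends on [2:f]
#4=f depends on [3:f]
#5=f depends on [4:f]
sources: [0:f, 1:b]
N(rest) = Σ N(rest − s) over sources s of rest; N(one piece) = 1:
  size 1 → [1]=1  [5]=1
  size 2 → [1,5]=2  [4,5]=1
  size 3 → [1,4,5]=3  [3,4,5]=1
  size 4 → [1,3,4,5]=4  [2,3,4,5]=1
  first=0(f) contributes 5
  first=1(b) contributes 1
|[w]| = 6

6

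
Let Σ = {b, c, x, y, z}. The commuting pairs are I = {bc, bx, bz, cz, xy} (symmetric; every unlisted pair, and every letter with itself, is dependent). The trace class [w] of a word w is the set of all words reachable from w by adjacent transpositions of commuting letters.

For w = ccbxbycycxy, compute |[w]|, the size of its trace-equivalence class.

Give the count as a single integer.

32

drop 0:c onto floor
drop 1:c onto {0:c}
drop 2:b onto floor
drop 3:x onto {1:c}
drop 4:b onto {2:b}
drop 5:y onto {1:c, 4:b}
drop 6:c onto {3:x, 5:y}
drop 7:y onto {6:c}
drop 8:c onto {7:y}
drop 9:x onto {8:c}
drop 10:y onto {8:c}
ground layer = {0:c, 2:b}
drop-orders for the pieces not yet dropped (sum over which currently-grounded one goes next):
  1 to go: {9} 1  {10} 1
  2 to go: {9,10} 2
  3 to go: {8,9,10} 2
  4 to go: {7,8,9,10} 2
  5 to go: {6,7,8,9,10} 2
  6 to go: {3,6,7,8,9,10} 2  {5,6,7,8,9,10} 2
  7 to go: {3,5,6,7,8,9,10} 4  {4,5,6,7,8,9,10} 2
  8 to go: {1,3,5,6,7,8,9,10} 4  {2,4,5,6,7,8,9,10} 2  {3,4,5,6,7,8,9,10} 6
  9 to go: {0,1,3,5,6,7,8,9,10} 4  {1,3,4,5,6,7,8,9,10} 10  {2,3,4,5,6,7,8,9,10} 8
  if 0:c drops first: 18 orders
  if 2:b drops first: 14 orders
heap linearizations: 32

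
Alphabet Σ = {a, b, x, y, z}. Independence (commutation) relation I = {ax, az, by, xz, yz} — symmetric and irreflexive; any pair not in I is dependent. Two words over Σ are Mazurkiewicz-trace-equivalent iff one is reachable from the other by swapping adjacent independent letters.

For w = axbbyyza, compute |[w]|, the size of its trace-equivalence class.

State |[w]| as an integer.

#0=a has no predecessor
#1=x has no predecessor
#2=b depends on [0:a, 1:x]
#3=b depends on [2:b]
#4=y depends on [0:a, 1:x]
#5=y depends on [4:y]
#6=z depends on [3:b]
#7=a depends on [3:b, 5:y]
sources: [0:a, 1:x]
N(rest) = Σ N(rest − s) over sources s of rest; N(one piece) = 1:
  size 1 → [6]=1  [7]=1
  size 2 → [5,7]=1  [6,7]=2
  size 3 → [3,6,7]=2  [4,5,7]=1  [5,6,7]=3
  size 4 → [2,3,6,7]=2  [3,5,6,7]=5  [4,5,6,7]=4
  size 5 → [2,3,5,6,7]=7  [3,4,5,6,7]=9
  size 6 → [2,3,4,5,6,7]=16
  first=0(a) contributes 16
  first=1(x) contributes 16
|[w]| = 32

32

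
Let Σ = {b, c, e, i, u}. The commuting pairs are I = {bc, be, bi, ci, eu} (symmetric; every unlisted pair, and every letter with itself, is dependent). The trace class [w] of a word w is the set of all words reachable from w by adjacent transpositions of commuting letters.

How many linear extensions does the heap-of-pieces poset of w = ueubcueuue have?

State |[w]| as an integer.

85

0(u) covers ∅
1(e) covers ∅
2(u) covers 0:u
3(b) covers 2:u
4(c) covers 1:e, 2:u
5(u) covers 3:b, 4:c
6(e) covers 4:c
7(u) covers 5:u
8(u) covers 7:u
9(e) covers 6:e
floor of heap: 0:u, 1:e
completions by unplaced set U, small U first (add the entries for U minus each lowest piece of U):
  |U|=1: {8}:1  {9}:1
  |U|=2: {6,9}:1  {7,8}:1  {8,9}:2
  |U|=3: {5,7,8}:1  {6,8,9}:3  {7,8,9}:3
  |U|=4: {3,5,7,8}:1  {5,7,8,9}:4  {6,7,8,9}:6
  |U|=5: {3,5,7,8,9}:5  {5,6,7,8,9}:10
  |U|=6: {3,5,6,7,8,9}:15  {4,5,6,7,8,9}:10
  |U|=7: {1,4,5,6,7,8,9}:10  {3,4,5,6,7,8,9}:25
  |U|=8: {1,3,4,5,6,7,8,9}:35  {2,3,4,5,6,7,8,9}:25
  start at 0(u): 60
  start at 1(e): 25
sum over floor = 85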